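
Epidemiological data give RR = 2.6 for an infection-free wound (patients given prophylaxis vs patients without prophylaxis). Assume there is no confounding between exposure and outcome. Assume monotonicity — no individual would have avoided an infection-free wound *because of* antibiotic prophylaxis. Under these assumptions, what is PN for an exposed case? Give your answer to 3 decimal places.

PN ≈ 0.615

Under exogeneity and monotonicity, PN = (RR − 1) / RR = 1 − 1/RR.
PN = (2.6 − 1) / 2.6 = 1.6 / 2.6 ≈ 0.6154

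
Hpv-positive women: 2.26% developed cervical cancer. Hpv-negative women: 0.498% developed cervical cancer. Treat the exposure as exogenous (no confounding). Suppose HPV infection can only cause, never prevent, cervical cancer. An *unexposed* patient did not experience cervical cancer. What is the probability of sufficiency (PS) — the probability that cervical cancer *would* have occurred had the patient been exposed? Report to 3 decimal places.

PS ≈ 0.018

p₁ = 0.0226, p₀ = 0.00498.
Under exogeneity and monotonicity, PS = (p₁ − p₀) / (1 − p₀).
PS = (0.0226 − 0.00498) / (1 − 0.00498) = 0.01762 / 0.99502 ≈ 0.0177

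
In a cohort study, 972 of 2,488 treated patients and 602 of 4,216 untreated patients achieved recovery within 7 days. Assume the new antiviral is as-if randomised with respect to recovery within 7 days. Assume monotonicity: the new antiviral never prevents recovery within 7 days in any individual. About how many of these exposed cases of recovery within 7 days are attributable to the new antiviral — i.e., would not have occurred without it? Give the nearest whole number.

p₁ = P(outcome | exposed) = 972/2488 = 0.39068
p₀ = P(outcome | unexposed) = 602/4216 = 0.14279
PN = (p₁ − p₀)/p₁ = (0.39068 − 0.14279) / 0.39068 ≈ 0.63451.
Attributable cases ≈ PN × (exposed cases) = 0.63451 × 972 ≈ 616.74.

about 617 cases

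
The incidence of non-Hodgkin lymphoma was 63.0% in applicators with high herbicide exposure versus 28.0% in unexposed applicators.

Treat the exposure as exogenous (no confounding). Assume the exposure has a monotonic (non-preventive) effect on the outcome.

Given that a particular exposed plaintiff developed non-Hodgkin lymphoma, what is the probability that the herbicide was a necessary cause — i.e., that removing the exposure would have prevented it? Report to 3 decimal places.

PN ≈ 0.556

p₁ = 0.63, p₀ = 0.28.
Under exogeneity and monotonicity, PN = (p₁ − p₀) / p₁.
PN = (0.63 − 0.28) / 0.63 = 0.35 / 0.63 ≈ 0.5556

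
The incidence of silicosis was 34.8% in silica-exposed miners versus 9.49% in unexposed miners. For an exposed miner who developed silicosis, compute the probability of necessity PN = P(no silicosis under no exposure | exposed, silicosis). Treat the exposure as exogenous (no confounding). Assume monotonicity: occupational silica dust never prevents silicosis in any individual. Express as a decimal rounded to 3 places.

p₁ = 0.348, p₀ = 0.0949.
Under exogeneity and monotonicity, PN = (p₁ − p₀) / p₁.
PN = (0.348 − 0.0949) / 0.348 = 0.2531 / 0.348 ≈ 0.7273

PN ≈ 0.727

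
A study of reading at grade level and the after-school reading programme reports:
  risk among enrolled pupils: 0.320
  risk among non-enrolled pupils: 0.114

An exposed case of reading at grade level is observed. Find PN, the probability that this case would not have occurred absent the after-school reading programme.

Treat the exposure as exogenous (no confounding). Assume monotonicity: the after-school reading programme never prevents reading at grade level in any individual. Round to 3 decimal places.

Let p₁ = 0.32, p₀ = 0.114.
Under exogeneity and monotonicity, PN = (p₁ − p₀) / p₁.
PN = (0.32 − 0.114) / 0.32 = 0.206 / 0.32 ≈ 0.6438

PN ≈ 0.644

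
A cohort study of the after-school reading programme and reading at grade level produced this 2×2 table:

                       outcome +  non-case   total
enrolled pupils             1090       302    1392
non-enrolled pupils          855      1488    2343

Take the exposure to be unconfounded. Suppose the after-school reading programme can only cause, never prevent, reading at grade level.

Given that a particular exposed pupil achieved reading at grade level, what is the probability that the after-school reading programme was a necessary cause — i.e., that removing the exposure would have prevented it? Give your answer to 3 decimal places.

PN ≈ 0.534

p₁ = P(outcome | exposed) = 1090/1392 = 0.78305
p₀ = P(outcome | unexposed) = 855/2343 = 0.36492
Under exogeneity and monotonicity, PN = (p₁ − p₀)/p₁.
PN = (0.78305 − 0.36492) / 0.78305 ≈ 0.5340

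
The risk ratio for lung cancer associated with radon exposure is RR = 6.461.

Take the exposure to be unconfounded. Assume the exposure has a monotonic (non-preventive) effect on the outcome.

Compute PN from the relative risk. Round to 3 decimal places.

Under exogeneity and monotonicity, PN = (RR − 1) / RR = 1 − 1/RR.
PN = (6.461 − 1) / 6.461 = 5.461 / 6.461 ≈ 0.8452

PN ≈ 0.845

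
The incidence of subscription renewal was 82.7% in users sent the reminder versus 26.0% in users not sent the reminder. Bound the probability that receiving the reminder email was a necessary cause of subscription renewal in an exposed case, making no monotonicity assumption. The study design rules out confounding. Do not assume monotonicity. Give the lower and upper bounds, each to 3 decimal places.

p₁ = 0.827, p₀ = 0.26.
Under exogeneity alone the bounds on PN are max{0,(p₁−p₀)/p₁} ≤ PN ≤ min{1,(1−p₀)/p₁}.
  lower = (p₁ − p₀)/p₁ = 0.567 / 0.827 ≈ 0.6856
  upper = min{1, (1 − p₀)/p₁} = 0.74 / 0.827 ≈ 0.8948

0.686 ≤ PN ≤ 0.895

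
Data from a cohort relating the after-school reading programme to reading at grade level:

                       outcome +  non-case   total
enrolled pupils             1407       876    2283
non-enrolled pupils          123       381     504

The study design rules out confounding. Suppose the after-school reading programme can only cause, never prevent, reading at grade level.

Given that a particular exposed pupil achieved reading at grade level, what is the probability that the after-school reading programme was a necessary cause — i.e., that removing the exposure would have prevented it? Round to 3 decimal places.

p₁ = P(outcome | exposed) = 1407/2283 = 0.61629
p₀ = P(outcome | unexposed) = 123/504 = 0.24405
Under exogeneity and monotonicity, PN = (p₁ − p₀) / p₁.
PN = (0.61629 − 0.24405) / 0.61629 = 0.37225 / 0.61629 ≈ 0.6040

PN ≈ 0.604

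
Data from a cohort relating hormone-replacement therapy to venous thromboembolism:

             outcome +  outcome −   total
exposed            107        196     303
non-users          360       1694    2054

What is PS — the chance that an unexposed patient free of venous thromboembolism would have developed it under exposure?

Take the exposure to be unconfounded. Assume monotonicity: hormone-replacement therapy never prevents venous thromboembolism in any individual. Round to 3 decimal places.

PS ≈ 0.216

p₁ = P(outcome | exposed) = 107/303 = 0.35314
p₀ = P(outcome | unexposed) = 360/2054 = 0.17527
Under exogeneity and monotonicity, PS = (p₁ − p₀)/(1 − p₀).
PS = (0.35314 − 0.17527) / 0.82473 ≈ 0.2157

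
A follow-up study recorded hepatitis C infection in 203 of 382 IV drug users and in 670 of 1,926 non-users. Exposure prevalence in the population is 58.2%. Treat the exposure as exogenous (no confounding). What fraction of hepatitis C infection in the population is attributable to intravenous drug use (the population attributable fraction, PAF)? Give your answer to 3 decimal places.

PAF ≈ 0.235

p₁ = P(outcome | exposed) = 203/382 = 0.53141
p₀ = P(outcome | unexposed) = 670/1926 = 0.34787
Overall risk P(Y=1) = π·p₁ + (1−π)·p₀ = 0.582×0.53141 + 0.418×0.34787 = 0.45469.
Under exogeneity, PAF = [P(Y=1) − p₀] / P(Y=1).
PAF = (0.45469 − 0.34787) / 0.45469 ≈ 0.2349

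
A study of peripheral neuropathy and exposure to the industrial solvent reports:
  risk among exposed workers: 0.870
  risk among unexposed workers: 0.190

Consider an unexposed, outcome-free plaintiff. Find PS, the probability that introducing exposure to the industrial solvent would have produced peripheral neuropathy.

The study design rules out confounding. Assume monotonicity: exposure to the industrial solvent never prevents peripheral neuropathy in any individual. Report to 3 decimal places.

Let p₁ = 0.87, p₀ = 0.19.
Under exogeneity and monotonicity, PS = (p₁ − p₀) / (1 − p₀).
PS = (0.87 − 0.19) / (1 − 0.19) = 0.68 / 0.81 ≈ 0.8395

PS ≈ 0.840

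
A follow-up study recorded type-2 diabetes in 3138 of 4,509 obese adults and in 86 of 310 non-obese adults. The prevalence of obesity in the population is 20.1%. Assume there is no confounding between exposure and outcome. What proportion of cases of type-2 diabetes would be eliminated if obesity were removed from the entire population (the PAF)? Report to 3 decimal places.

p₁ = P(outcome | exposed) = 3138/4509 = 0.69594
p₀ = P(outcome | unexposed) = 86/310 = 0.27742
Overall risk P(Y=1) = π·p₁ + (1−π)·p₀ = 0.201×0.69594 + 0.799×0.27742 = 0.36154.
Under exogeneity, PAF = [P(Y=1) − p₀] / P(Y=1).
PAF = (0.36154 − 0.27742) / 0.36154 ≈ 0.2327

PAF ≈ 0.233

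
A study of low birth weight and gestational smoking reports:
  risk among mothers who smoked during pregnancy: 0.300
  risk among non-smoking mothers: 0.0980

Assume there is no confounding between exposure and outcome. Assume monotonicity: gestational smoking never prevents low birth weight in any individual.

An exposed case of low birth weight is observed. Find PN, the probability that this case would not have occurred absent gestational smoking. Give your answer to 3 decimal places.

PN ≈ 0.673

Let p₁ = 0.3, p₀ = 0.098.
Under exogeneity and monotonicity, PN = (p₁ − p₀) / p₁.
PN = (0.3 − 0.098) / 0.3 = 0.202 / 0.3 ≈ 0.6733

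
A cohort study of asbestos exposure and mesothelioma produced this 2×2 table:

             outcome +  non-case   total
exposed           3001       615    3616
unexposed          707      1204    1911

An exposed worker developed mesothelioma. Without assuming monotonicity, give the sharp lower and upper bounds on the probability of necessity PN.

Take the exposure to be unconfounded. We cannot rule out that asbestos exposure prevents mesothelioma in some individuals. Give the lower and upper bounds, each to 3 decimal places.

0.554 ≤ PN ≤ 0.759

p₁ = P(outcome | exposed) = 3001/3616 = 0.82992
p₀ = P(outcome | unexposed) = 707/1911 = 0.36996
Under exogeneity alone the bounds on PN are max{0,(p₁−p₀)/p₁} ≤ PN ≤ min{1,(1−p₀)/p₁}.
  lower = (p₁ − p₀)/p₁ = 0.45996 / 0.82992 ≈ 0.5542
  upper = min{1, (1 − p₀)/p₁} = 0.63004 / 0.82992 ≈ 0.7592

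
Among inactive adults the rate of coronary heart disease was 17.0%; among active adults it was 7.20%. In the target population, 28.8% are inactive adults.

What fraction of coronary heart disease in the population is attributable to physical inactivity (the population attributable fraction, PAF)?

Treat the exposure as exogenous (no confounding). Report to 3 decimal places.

p₁ = 0.17, p₀ = 0.072.
Overall risk P(Y=1) = π·p₁ + (1−π)·p₀ = 0.288×0.17 + 0.712×0.072 = 0.10022.
Under exogeneity, PAF = [P(Y=1) − p₀] / P(Y=1).
PAF = (0.10022 − 0.072) / 0.10022 ≈ 0.2816

PAF ≈ 0.282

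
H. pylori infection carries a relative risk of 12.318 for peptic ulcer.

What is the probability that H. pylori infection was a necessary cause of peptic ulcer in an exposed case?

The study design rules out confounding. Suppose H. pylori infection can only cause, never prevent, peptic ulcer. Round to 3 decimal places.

PN ≈ 0.919

Under exogeneity and monotonicity, PN = (RR − 1) / RR = 1 − 1/RR.
PN = (12.318 − 1) / 12.318 = 11.32 / 12.318 ≈ 0.9188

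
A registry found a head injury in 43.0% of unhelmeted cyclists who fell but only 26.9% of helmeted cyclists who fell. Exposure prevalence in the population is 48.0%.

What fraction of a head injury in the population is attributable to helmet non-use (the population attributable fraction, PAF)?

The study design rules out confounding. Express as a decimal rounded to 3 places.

p₁ = 0.43, p₀ = 0.269.
Overall risk P(Y=1) = π·p₁ + (1−π)·p₀ = 0.48×0.43 + 0.52×0.269 = 0.34628.
Under exogeneity, PAF = [P(Y=1) − p₀] / P(Y=1).
PAF = (0.34628 − 0.269) / 0.34628 ≈ 0.2232

PAF ≈ 0.223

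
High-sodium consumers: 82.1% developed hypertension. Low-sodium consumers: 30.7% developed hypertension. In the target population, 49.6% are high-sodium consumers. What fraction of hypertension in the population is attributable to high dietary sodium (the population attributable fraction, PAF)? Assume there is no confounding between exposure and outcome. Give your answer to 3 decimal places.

p₁ = 0.821, p₀ = 0.307.
Overall risk P(Y=1) = π·p₁ + (1−π)·p₀ = 0.496×0.821 + 0.504×0.307 = 0.56194.
Under exogeneity, PAF = [P(Y=1) − p₀] / P(Y=1).
PAF = (0.56194 − 0.307) / 0.56194 ≈ 0.4537

PAF ≈ 0.454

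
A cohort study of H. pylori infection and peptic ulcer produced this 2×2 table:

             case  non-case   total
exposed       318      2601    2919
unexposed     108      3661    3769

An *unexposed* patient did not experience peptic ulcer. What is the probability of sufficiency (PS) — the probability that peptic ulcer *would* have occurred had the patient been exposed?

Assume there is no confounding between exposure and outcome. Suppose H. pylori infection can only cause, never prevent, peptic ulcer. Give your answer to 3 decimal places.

PS ≈ 0.083

p₁ = P(outcome | exposed) = 318/2919 = 0.10894
p₀ = P(outcome | unexposed) = 108/3769 = 0.028655
Under exogeneity and monotonicity, PS = (p₁ − p₀)/(1 − p₀).
PS = (0.10894 − 0.028655) / 0.97135 ≈ 0.0827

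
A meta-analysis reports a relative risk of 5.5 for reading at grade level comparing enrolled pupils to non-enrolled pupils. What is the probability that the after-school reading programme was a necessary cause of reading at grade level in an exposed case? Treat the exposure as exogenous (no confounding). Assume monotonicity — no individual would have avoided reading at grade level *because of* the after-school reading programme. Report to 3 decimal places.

PN ≈ 0.818

Under exogeneity and monotonicity, PN = (RR − 1) / RR = 1 − 1/RR.
PN = (5.5 − 1) / 5.5 = 4.5 / 5.5 ≈ 0.8182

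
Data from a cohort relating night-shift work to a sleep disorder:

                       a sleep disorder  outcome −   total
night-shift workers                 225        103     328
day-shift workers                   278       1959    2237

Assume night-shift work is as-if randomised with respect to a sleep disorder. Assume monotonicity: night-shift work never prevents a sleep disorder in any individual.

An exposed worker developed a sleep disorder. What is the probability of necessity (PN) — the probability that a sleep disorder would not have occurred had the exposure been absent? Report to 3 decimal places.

p₁ = P(outcome | exposed) = 225/328 = 0.68598
p₀ = P(outcome | unexposed) = 278/2237 = 0.12427
Under exogeneity and monotonicity, PN = (p₁ − p₀)/p₁.
PN = (0.68598 − 0.12427) / 0.68598 ≈ 0.8188

PN ≈ 0.819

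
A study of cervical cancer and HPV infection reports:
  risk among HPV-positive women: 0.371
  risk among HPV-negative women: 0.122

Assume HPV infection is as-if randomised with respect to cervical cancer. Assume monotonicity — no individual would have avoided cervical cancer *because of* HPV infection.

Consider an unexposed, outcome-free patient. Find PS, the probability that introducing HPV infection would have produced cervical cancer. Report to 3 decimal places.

PS ≈ 0.284

Let p₁ = 0.371, p₀ = 0.122.
Under exogeneity and monotonicity, PS = (p₁ − p₀) / (1 − p₀).
PS = (0.371 − 0.122) / (1 − 0.122) = 0.249 / 0.878 ≈ 0.2836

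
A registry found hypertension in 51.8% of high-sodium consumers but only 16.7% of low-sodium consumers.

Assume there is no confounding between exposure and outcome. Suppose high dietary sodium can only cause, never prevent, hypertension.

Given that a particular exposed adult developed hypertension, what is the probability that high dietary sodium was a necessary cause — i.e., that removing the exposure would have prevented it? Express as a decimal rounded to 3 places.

p₁ = 0.518, p₀ = 0.167.
Under exogeneity and monotonicity, PN = (p₁ − p₀) / p₁.
PN = (0.518 − 0.167) / 0.518 = 0.351 / 0.518 ≈ 0.6776

PN ≈ 0.678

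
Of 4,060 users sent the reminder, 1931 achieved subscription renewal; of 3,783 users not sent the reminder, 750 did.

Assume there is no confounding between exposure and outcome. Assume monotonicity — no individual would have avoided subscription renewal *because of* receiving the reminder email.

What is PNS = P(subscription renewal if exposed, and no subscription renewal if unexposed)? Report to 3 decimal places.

PNS ≈ 0.277

p₁ = P(outcome | exposed) = 1931/4060 = 0.47562
p₀ = P(outcome | unexposed) = 750/3783 = 0.19826
Under exogeneity and monotonicity, PNS = p₁ − p₀.
PNS = 0.47562 − 0.19826 = 0.27736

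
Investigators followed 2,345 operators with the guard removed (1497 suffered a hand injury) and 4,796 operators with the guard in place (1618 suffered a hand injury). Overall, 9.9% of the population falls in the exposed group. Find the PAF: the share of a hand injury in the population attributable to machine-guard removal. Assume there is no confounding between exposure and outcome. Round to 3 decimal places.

PAF ≈ 0.081

p₁ = P(outcome | exposed) = 1497/2345 = 0.63838
p₀ = P(outcome | unexposed) = 1618/4796 = 0.33736
Overall risk P(Y=1) = π·p₁ + (1−π)·p₀ = 0.099×0.63838 + 0.901×0.33736 = 0.36716.
Under exogeneity, PAF = [P(Y=1) − p₀] / P(Y=1).
PAF = (0.36716 − 0.33736) / 0.36716 ≈ 0.0812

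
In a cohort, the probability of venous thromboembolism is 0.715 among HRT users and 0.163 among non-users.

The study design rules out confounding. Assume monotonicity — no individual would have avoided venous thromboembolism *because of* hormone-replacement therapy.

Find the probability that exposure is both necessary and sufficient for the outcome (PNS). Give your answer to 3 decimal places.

Let p₁ = 0.715, p₀ = 0.163.
Under exogeneity and monotonicity, PNS = p₁ − p₀.
PNS = 0.715 − 0.163 = 0.552

PNS ≈ 0.552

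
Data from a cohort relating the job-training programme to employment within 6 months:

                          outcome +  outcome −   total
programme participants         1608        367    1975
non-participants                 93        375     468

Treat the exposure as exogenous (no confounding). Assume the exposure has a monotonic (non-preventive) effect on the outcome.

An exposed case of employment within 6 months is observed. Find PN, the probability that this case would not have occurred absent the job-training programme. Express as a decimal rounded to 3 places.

p₁ = P(outcome | exposed) = 1608/1975 = 0.81418
p₀ = P(outcome | unexposed) = 93/468 = 0.19872
Under exogeneity and monotonicity, PN = (p₁ − p₀)/p₁.
PN = (0.81418 − 0.19872) / 0.81418 ≈ 0.7559

PN ≈ 0.756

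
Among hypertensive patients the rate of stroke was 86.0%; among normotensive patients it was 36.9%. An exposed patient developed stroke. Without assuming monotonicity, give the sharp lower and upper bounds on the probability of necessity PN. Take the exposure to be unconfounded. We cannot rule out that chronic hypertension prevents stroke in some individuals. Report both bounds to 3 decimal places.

p₁ = 0.86, p₀ = 0.369.
Under exogeneity alone the bounds on PN are max{0,(p₁−p₀)/p₁} ≤ PN ≤ min{1,(1−p₀)/p₁}.
  lower = (p₁ − p₀)/p₁ = 0.491 / 0.86 ≈ 0.5709
  upper = min{1, (1 − p₀)/p₁} = 0.631 / 0.86 ≈ 0.7337

0.571 ≤ PN ≤ 0.734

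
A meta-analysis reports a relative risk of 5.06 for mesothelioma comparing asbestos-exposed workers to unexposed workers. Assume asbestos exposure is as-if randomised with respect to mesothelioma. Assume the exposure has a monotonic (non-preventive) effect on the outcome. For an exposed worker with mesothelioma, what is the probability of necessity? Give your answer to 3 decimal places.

PN ≈ 0.802

Under exogeneity and monotonicity, PN = (RR − 1) / RR = 1 − 1/RR.
PN = (5.06 − 1) / 5.06 = 4.06 / 5.06 ≈ 0.8024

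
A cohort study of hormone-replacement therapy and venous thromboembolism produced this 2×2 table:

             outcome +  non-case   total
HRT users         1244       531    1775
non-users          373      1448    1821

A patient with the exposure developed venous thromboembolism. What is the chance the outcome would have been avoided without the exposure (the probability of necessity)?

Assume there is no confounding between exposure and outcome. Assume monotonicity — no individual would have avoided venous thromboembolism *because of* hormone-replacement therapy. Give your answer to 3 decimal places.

p₁ = P(outcome | exposed) = 1244/1775 = 0.70085
p₀ = P(outcome | unexposed) = 373/1821 = 0.20483
Under exogeneity and monotonicity, PN = (p₁ − p₀)/p₁.
PN = (0.70085 − 0.20483) / 0.70085 ≈ 0.7077

PN ≈ 0.708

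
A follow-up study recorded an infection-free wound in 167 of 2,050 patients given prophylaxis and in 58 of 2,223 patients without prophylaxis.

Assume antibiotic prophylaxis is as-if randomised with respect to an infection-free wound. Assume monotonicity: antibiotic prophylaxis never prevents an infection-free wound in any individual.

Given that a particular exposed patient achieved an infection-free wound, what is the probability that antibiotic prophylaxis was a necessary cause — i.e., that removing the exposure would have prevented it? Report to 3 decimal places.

p₁ = P(outcome | exposed) = 167/2050 = 0.081463
p₀ = P(outcome | unexposed) = 58/2223 = 0.026091
Under exogeneity and monotonicity, PN = (p₁ − p₀) / p₁.
PN = (0.081463 − 0.026091) / 0.081463 = 0.055373 / 0.081463 ≈ 0.6797

PN ≈ 0.680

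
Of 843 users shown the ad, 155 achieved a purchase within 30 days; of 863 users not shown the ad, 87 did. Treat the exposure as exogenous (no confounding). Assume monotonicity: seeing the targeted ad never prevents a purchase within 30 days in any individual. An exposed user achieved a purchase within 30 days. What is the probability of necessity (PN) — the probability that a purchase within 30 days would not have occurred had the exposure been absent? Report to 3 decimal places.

p₁ = P(outcome | exposed) = 155/843 = 0.18387
p₀ = P(outcome | unexposed) = 87/863 = 0.10081
Under exogeneity and monotonicity, PN = (p₁ − p₀) / p₁.
PN = (0.18387 − 0.10081) / 0.18387 = 0.083056 / 0.18387 ≈ 0.4517

PN ≈ 0.452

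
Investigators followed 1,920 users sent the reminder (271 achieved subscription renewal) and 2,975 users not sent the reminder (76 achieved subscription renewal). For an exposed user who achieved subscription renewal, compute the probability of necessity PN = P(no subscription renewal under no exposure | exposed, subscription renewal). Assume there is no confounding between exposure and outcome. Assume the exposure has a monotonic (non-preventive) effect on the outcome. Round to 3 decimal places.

PN ≈ 0.819

p₁ = P(outcome | exposed) = 271/1920 = 0.14115
p₀ = P(outcome | unexposed) = 76/2975 = 0.025546
Under exogeneity and monotonicity, PN = (p₁ − p₀) / p₁.
PN = (0.14115 − 0.025546) / 0.14115 = 0.1156 / 0.14115 ≈ 0.8190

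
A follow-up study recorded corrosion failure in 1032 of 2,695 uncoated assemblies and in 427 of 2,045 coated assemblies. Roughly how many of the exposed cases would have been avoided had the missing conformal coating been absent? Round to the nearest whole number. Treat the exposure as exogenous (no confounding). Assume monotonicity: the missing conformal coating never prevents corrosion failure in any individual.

p₁ = P(outcome | exposed) = 1032/2695 = 0.38293
p₀ = P(outcome | unexposed) = 427/2045 = 0.2088
PN = (p₁ − p₀)/p₁ = (0.38293 − 0.2088) / 0.38293 ≈ 0.45473.
Attributable cases ≈ PN × (exposed cases) = 0.45473 × 1032 ≈ 469.28.

about 469 cases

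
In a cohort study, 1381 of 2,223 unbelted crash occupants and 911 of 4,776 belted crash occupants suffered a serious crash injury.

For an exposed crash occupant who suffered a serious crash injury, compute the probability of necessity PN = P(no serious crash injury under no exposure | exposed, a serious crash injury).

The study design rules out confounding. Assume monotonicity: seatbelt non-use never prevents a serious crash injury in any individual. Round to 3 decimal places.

PN ≈ 0.693

p₁ = P(outcome | exposed) = 1381/2223 = 0.62123
p₀ = P(outcome | unexposed) = 911/4776 = 0.19075
Under exogeneity and monotonicity, PN = (p₁ − p₀) / p₁.
PN = (0.62123 − 0.19075) / 0.62123 = 0.43049 / 0.62123 ≈ 0.6930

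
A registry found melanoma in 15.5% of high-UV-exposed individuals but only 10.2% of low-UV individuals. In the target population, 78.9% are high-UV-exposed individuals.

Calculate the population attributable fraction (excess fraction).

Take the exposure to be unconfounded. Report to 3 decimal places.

PAF ≈ 0.291

p₁ = 0.155, p₀ = 0.102.
Overall risk P(Y=1) = π·p₁ + (1−π)·p₀ = 0.789×0.155 + 0.211×0.102 = 0.14382.
Under exogeneity, PAF = [P(Y=1) − p₀] / P(Y=1).
PAF = (0.14382 − 0.102) / 0.14382 ≈ 0.2908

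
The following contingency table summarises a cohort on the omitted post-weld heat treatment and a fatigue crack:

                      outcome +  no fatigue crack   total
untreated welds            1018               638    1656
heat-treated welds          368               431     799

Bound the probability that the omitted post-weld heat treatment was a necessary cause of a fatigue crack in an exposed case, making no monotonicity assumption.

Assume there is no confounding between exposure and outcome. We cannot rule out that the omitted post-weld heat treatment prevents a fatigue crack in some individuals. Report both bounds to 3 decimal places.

0.251 ≤ PN ≤ 0.877

p₁ = P(outcome | exposed) = 1018/1656 = 0.61473
p₀ = P(outcome | unexposed) = 368/799 = 0.46058
Under exogeneity alone the bounds on PN are max{0,(p₁−p₀)/p₁} ≤ PN ≤ min{1,(1−p₀)/p₁}.
  lower = (p₁ − p₀)/p₁ = 0.15416 / 0.61473 ≈ 0.2508
  upper = min{1, (1 − p₀)/p₁} = 0.53942 / 0.61473 ≈ 0.8775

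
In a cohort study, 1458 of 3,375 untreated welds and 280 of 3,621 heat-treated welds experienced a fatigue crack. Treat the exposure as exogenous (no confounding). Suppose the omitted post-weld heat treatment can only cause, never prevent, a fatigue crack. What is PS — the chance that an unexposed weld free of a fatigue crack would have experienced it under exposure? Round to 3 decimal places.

p₁ = P(outcome | exposed) = 1458/3375 = 0.432
p₀ = P(outcome | unexposed) = 280/3621 = 0.077327
Under exogeneity and monotonicity, PS = (p₁ − p₀) / (1 − p₀).
PS = (0.432 − 0.077327) / (1 − 0.077327) = 0.35467 / 0.92267 ≈ 0.3844

PS ≈ 0.384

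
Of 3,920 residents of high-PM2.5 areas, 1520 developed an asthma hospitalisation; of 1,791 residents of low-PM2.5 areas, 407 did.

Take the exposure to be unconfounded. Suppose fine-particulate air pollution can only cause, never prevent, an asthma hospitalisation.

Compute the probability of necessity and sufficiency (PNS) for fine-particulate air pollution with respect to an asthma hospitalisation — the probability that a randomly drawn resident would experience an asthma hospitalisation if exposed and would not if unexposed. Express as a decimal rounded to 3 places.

PNS ≈ 0.161

p₁ = P(outcome | exposed) = 1520/3920 = 0.38776
p₀ = P(outcome | unexposed) = 407/1791 = 0.22725
Under exogeneity and monotonicity, PNS = p₁ − p₀.
PNS = 0.38776 − 0.22725 = 0.16051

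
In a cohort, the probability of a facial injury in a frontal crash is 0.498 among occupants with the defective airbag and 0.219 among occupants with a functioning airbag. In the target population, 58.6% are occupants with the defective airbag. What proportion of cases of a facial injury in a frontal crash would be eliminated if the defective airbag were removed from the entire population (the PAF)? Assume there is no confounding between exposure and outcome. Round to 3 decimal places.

PAF ≈ 0.427

Let p₁ = 0.498, p₀ = 0.219.
Overall risk P(Y=1) = π·p₁ + (1−π)·p₀ = 0.586×0.498 + 0.414×0.219 = 0.38249.
Under exogeneity, PAF = [P(Y=1) − p₀] / P(Y=1).
PAF = (0.38249 − 0.219) / 0.38249 ≈ 0.4274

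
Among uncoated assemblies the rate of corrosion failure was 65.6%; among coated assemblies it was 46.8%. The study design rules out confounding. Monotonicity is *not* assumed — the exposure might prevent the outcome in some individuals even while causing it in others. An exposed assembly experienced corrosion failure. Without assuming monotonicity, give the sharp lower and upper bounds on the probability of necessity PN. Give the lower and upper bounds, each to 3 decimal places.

0.287 ≤ PN ≤ 0.811

p₁ = 0.656, p₀ = 0.468.
Under exogeneity alone the bounds on PN are max{0,(p₁−p₀)/p₁} ≤ PN ≤ min{1,(1−p₀)/p₁}.
  lower = (p₁ − p₀)/p₁ = 0.188 / 0.656 ≈ 0.2866
  upper = min{1, (1 − p₀)/p₁} = 0.532 / 0.656 ≈ 0.8110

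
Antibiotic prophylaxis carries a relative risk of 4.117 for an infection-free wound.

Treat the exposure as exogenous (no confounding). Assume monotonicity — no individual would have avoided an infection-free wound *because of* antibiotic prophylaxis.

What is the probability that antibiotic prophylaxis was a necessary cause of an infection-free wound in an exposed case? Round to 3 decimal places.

Under exogeneity and monotonicity, PN = (RR − 1) / RR = 1 − 1/RR.
PN = (4.117 − 1) / 4.117 = 3.117 / 4.117 ≈ 0.7571

PN ≈ 0.757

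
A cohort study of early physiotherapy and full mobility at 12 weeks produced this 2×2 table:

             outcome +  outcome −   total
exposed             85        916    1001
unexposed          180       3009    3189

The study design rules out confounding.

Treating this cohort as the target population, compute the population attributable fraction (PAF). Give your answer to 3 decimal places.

PAF ≈ 0.108

p₁ = P(outcome | exposed) = 85/1001 = 0.084915
p₀ = P(outcome | unexposed) = 180/3189 = 0.056444
Exposure prevalence π = 1001/4190 = 0.2389; overall risk P(Y=1) = 0.063246.
Under exogeneity, PAF = [P(Y=1) − p₀]/P(Y=1).
PAF = (0.063246 − 0.056444) / 0.063246 ≈ 0.1075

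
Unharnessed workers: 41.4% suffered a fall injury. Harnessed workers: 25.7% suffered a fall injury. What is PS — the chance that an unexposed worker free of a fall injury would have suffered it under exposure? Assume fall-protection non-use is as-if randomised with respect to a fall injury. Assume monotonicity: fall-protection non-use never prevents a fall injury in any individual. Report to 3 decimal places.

PS ≈ 0.211

p₁ = 0.414, p₀ = 0.257.
Under exogeneity and monotonicity, PS = (p₁ − p₀) / (1 − p₀).
PS = (0.414 − 0.257) / (1 − 0.257) = 0.157 / 0.743 ≈ 0.2113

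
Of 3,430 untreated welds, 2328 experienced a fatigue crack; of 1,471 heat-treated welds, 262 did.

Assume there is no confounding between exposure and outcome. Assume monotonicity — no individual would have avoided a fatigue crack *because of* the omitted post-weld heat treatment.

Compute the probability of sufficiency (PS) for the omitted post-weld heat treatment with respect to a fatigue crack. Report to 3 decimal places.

PS ≈ 0.609

p₁ = P(outcome | exposed) = 2328/3430 = 0.67872
p₀ = P(outcome | unexposed) = 262/1471 = 0.17811
Under exogeneity and monotonicity, PS = (p₁ − p₀) / (1 − p₀).
PS = (0.67872 − 0.17811) / (1 − 0.17811) = 0.50061 / 0.82189 ≈ 0.6091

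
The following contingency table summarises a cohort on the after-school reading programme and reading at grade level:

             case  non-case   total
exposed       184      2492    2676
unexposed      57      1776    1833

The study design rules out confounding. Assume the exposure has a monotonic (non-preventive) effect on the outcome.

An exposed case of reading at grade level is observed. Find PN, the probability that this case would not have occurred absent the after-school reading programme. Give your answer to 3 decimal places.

PN ≈ 0.548

p₁ = P(outcome | exposed) = 184/2676 = 0.068759
p₀ = P(outcome | unexposed) = 57/1833 = 0.031097
Under exogeneity and monotonicity, PN = (p₁ − p₀) / p₁.
PN = (0.068759 − 0.031097) / 0.068759 = 0.037663 / 0.068759 ≈ 0.5477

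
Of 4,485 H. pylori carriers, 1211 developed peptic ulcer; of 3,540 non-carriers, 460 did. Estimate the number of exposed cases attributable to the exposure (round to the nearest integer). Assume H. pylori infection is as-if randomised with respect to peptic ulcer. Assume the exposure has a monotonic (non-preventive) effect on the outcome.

about 628 cases

p₁ = P(outcome | exposed) = 1211/4485 = 0.27001
p₀ = P(outcome | unexposed) = 460/3540 = 0.12994
PN = (p₁ − p₀)/p₁ = (0.27001 − 0.12994) / 0.27001 ≈ 0.51875.
Attributable cases ≈ PN × (exposed cases) = 0.51875 × 1211 ≈ 628.20.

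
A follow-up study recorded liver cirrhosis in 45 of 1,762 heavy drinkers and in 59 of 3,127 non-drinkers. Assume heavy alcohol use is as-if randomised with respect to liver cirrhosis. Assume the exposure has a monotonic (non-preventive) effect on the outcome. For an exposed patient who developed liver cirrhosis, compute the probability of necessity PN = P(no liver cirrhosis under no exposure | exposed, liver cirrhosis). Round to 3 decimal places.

p₁ = P(outcome | exposed) = 45/1762 = 0.025539
p₀ = P(outcome | unexposed) = 59/3127 = 0.018868
Under exogeneity and monotonicity, PN = (p₁ − p₀) / p₁.
PN = (0.025539 − 0.018868) / 0.025539 = 0.0066712 / 0.025539 ≈ 0.2612

PN ≈ 0.261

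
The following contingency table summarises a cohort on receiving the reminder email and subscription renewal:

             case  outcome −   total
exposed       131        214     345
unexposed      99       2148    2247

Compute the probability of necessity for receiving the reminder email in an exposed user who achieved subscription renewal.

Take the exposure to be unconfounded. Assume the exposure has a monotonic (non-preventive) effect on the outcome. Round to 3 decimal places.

p₁ = P(outcome | exposed) = 131/345 = 0.37971
p₀ = P(outcome | unexposed) = 99/2247 = 0.044059
Under exogeneity and monotonicity, PN = (p₁ − p₀) / p₁.
PN = (0.37971 − 0.044059) / 0.37971 = 0.33565 / 0.37971 ≈ 0.8840

PN ≈ 0.884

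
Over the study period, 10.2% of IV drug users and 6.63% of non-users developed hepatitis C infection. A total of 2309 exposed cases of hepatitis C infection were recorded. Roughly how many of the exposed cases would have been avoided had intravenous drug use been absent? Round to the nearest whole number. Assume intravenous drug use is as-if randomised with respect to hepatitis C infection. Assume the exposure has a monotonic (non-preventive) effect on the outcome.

about 808 cases

p₁ = 0.102, p₀ = 0.0663.
PN = (p₁ − p₀)/p₁ = (0.102 − 0.0663) / 0.102 ≈ 0.35000.
Attributable cases ≈ PN × (exposed cases) = 0.35000 × 2309 ≈ 808.15.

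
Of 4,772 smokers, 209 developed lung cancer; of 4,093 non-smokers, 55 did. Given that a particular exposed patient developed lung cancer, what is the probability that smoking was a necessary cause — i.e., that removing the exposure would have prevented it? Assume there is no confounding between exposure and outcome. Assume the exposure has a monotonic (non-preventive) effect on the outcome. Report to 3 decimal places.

PN ≈ 0.693

p₁ = P(outcome | exposed) = 209/4772 = 0.043797
p₀ = P(outcome | unexposed) = 55/4093 = 0.013438
Under exogeneity and monotonicity, PN = (p₁ − p₀) / p₁.
PN = (0.043797 − 0.013438) / 0.043797 = 0.03036 / 0.043797 ≈ 0.6932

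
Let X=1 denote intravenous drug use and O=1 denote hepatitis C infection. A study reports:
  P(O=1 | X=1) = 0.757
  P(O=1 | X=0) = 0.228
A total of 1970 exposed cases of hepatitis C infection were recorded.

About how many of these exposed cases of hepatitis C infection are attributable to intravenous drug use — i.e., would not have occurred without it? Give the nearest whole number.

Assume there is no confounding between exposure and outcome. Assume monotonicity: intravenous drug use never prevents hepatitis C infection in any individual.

Let p₁ = 0.757, p₀ = 0.228.
PN = (p₁ − p₀)/p₁ = (0.757 − 0.228) / 0.757 ≈ 0.69881.
Attributable cases ≈ PN × (exposed cases) = 0.69881 × 1970 ≈ 1376.66.

about 1377 cases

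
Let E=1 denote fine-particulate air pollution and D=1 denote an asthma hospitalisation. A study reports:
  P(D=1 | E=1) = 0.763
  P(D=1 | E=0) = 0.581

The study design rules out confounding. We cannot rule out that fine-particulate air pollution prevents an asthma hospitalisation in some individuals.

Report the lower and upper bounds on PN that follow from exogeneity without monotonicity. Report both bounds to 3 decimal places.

Let p₁ = 0.763, p₀ = 0.581.
Under exogeneity alone the bounds on PN are max{0,(p₁−p₀)/p₁} ≤ PN ≤ min{1,(1−p₀)/p₁}.
  lower = (p₁ − p₀)/p₁ = 0.182 / 0.763 ≈ 0.2385
  upper = min{1, (1 − p₀)/p₁} = 0.419 / 0.763 ≈ 0.5491

0.239 ≤ PN ≤ 0.549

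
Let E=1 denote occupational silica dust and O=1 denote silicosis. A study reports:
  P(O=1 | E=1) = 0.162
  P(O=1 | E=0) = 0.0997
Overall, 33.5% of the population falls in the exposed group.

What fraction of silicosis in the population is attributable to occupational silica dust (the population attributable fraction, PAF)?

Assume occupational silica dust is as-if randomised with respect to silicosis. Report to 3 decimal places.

PAF ≈ 0.173

Let p₁ = 0.162, p₀ = 0.0997.
Overall risk P(Y=1) = π·p₁ + (1−π)·p₀ = 0.335×0.162 + 0.665×0.0997 = 0.12057.
Under exogeneity, PAF = [P(Y=1) − p₀] / P(Y=1).
PAF = (0.12057 − 0.0997) / 0.12057 ≈ 0.1731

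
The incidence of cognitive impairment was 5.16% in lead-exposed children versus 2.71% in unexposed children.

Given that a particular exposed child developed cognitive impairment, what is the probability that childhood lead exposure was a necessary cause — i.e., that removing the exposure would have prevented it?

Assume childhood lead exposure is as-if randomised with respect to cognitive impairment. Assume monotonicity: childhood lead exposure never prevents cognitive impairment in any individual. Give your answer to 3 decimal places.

PN ≈ 0.475

p₁ = 0.0516, p₀ = 0.0271.
Under exogeneity and monotonicity, PN = (p₁ − p₀) / p₁.
PN = (0.0516 − 0.0271) / 0.0516 = 0.0245 / 0.0516 ≈ 0.4748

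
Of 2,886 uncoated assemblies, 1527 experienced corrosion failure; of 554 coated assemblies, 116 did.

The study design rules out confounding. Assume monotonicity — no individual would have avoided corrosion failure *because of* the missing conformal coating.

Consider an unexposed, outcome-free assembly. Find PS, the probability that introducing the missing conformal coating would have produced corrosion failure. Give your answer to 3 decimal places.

p₁ = P(outcome | exposed) = 1527/2886 = 0.52911
p₀ = P(outcome | unexposed) = 116/554 = 0.20939
Under exogeneity and monotonicity, PS = (p₁ − p₀) / (1 − p₀).
PS = (0.52911 − 0.20939) / (1 − 0.20939) = 0.31972 / 0.79061 ≈ 0.4044

PS ≈ 0.404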